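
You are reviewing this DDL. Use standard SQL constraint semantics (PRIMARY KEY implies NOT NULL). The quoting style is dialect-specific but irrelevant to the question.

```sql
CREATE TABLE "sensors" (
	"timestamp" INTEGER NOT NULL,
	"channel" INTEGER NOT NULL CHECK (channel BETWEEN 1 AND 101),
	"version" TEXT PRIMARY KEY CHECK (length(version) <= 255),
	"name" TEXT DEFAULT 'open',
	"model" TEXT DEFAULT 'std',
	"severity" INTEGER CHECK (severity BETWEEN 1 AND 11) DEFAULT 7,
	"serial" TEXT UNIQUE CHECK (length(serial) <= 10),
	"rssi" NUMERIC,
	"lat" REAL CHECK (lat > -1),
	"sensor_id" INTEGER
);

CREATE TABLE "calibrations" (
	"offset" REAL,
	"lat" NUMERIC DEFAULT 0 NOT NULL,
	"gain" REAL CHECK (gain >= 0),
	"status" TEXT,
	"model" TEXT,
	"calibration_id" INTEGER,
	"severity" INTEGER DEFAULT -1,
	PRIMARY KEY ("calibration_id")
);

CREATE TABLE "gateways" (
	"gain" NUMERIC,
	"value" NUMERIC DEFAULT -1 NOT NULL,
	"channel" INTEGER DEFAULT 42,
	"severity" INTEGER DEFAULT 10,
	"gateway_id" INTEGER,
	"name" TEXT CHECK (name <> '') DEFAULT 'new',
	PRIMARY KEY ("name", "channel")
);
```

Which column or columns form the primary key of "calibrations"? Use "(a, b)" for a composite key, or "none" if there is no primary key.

calibration_id is declared PRIMARY KEY as a table-level PRIMARY KEY clause.

calibration_id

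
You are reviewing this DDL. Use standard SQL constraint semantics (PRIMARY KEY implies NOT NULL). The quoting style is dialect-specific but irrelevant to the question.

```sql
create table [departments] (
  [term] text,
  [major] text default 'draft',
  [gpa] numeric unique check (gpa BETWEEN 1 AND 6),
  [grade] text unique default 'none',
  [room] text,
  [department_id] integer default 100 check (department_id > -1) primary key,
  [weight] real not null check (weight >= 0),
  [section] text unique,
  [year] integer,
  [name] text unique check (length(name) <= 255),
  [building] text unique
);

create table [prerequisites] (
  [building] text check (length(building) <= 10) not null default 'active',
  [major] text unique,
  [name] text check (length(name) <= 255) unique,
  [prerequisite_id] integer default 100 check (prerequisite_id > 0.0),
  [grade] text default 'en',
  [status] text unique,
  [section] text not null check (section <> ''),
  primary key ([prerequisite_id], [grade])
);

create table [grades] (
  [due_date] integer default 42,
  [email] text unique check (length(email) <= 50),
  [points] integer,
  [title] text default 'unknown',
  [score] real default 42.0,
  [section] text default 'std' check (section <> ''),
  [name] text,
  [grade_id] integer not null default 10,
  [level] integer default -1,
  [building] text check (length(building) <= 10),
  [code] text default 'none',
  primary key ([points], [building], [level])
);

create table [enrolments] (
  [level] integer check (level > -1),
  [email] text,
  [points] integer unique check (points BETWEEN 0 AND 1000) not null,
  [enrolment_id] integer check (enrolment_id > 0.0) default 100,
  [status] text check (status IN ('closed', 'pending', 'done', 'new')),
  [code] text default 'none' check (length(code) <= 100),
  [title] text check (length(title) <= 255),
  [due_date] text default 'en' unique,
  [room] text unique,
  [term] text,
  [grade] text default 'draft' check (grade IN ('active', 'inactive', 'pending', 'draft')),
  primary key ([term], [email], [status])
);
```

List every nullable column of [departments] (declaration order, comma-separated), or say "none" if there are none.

term, major, gpa, grade, room, section, year, name, building

- term: no NOT NULL constraint applies → nullable.
- major: DEFAULT only fills an omitted column; an explicit NULL is still allowed → nullable.
- gpa: CHECK does not forbid NULL (a CHECK constraint passes when its expression is NULL) → nullable.
- grade: UNIQUE does not imply NOT NULL → nullable.
- room: no NOT NULL constraint applies → nullable.
- department_id: part of the PRIMARY KEY, which implies NOT NULL → not nullable.
- weight: declared NOT NULL → not nullable.
- section: UNIQUE does not imply NOT NULL → nullable.
- year: no NOT NULL constraint applies → nullable.
- name: CHECK does not forbid NULL (a CHECK constraint passes when its expression is NULL) → nullable.
- building: UNIQUE does not imply NOT NULL → nullable.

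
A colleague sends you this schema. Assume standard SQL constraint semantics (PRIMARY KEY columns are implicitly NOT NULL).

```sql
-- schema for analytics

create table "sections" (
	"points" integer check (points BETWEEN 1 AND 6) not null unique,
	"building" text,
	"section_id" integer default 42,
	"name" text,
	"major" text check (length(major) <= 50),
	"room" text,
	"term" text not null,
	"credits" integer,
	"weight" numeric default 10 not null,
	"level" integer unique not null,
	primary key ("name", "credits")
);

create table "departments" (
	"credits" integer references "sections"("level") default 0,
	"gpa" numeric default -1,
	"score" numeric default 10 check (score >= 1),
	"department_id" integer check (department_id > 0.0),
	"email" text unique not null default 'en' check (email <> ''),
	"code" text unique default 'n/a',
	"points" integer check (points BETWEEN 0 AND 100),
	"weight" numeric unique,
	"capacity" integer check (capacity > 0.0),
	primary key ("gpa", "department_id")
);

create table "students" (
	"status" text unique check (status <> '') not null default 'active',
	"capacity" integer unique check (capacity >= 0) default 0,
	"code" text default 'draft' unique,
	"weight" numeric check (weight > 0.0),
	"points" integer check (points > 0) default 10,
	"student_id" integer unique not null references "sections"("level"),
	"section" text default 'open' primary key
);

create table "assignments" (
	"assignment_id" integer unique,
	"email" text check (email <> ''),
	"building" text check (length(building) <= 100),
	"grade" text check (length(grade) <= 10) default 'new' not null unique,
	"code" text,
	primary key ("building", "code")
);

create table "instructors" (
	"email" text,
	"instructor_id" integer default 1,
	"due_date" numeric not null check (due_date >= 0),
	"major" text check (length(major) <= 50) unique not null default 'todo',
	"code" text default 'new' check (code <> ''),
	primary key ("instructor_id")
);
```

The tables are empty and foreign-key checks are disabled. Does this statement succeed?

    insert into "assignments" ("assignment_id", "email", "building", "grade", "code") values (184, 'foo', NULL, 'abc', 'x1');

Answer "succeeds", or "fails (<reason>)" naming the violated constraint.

building is explicitly set to NULL, but building is part of the PRIMARY KEY (implied NOT NULL).

fails (NOT NULL on building)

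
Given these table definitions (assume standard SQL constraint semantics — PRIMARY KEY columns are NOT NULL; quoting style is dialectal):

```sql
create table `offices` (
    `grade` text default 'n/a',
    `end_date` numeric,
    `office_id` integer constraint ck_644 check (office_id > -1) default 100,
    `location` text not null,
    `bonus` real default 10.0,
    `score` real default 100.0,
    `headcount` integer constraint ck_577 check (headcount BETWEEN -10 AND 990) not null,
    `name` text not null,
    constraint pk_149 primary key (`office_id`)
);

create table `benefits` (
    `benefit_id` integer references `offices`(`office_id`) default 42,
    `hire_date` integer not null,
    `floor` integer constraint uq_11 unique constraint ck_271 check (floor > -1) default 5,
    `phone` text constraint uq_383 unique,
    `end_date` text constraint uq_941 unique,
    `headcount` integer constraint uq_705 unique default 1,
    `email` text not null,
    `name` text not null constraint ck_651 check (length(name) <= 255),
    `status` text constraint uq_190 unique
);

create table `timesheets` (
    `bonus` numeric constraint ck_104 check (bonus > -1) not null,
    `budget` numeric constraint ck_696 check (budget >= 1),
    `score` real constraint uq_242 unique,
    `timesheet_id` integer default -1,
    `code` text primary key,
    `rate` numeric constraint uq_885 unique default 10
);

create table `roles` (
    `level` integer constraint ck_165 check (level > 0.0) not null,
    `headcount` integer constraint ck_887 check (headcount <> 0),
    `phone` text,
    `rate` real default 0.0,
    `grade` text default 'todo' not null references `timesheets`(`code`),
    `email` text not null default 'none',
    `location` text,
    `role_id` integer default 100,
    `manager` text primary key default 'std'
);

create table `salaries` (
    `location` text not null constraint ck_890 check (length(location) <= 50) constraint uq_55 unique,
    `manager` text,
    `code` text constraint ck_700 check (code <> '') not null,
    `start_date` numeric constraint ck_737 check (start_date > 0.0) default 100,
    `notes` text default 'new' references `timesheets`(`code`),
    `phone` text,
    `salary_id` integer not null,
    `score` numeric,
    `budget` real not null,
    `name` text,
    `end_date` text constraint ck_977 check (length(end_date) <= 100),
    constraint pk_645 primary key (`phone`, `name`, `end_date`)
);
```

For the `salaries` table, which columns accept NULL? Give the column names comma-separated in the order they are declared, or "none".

- location: declared NOT NULL → not nullable.
- manager: no NOT NULL constraint applies → nullable.
- code: declared NOT NULL → not nullable.
- start_date: CHECK does not forbid NULL (a CHECK constraint passes when its expression is NULL) → nullable.
- notes: a foreign key column may be NULL unless separately constrained → nullable.
- phone: part of the PRIMARY KEY, which implies NOT NULL → not nullable.
- salary_id: declared NOT NULL → not nullable.
- score: no NOT NULL constraint applies → nullable.
- budget: declared NOT NULL → not nullable.
- name: part of the PRIMARY KEY, which implies NOT NULL → not nullable.
- end_date: part of the PRIMARY KEY, which implies NOT NULL → not nullable.

manager, start_date, notes, score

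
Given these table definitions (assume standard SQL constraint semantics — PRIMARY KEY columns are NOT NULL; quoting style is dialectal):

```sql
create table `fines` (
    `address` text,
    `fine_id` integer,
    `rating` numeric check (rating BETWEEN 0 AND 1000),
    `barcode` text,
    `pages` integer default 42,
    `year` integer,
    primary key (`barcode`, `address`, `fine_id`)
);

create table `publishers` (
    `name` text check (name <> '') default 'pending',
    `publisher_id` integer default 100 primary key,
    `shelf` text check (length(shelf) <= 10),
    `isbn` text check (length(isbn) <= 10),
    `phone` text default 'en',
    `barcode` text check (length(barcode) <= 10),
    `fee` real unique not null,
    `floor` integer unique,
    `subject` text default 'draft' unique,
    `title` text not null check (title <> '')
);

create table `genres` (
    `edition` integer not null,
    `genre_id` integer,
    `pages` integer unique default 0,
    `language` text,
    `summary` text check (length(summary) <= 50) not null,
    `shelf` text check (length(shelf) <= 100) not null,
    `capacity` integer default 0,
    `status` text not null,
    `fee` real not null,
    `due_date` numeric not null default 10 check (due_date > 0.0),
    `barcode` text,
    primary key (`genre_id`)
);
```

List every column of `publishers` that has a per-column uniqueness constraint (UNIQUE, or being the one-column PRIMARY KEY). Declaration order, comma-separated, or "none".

- name: no UNIQUE or single-column PK constraint.
- publisher_id: single-column PRIMARY KEY → unique.
- shelf: no UNIQUE or single-column PK constraint.
- isbn: no UNIQUE or single-column PK constraint.
- phone: no UNIQUE or single-column PK constraint.
- barcode: no UNIQUE or single-column PK constraint.
- fee: declared UNIQUE → unique.
- floor: declared UNIQUE → unique.
- subject: declared UNIQUE → unique.
- title: no UNIQUE or single-column PK constraint.

publisher_id, fee, floor, subject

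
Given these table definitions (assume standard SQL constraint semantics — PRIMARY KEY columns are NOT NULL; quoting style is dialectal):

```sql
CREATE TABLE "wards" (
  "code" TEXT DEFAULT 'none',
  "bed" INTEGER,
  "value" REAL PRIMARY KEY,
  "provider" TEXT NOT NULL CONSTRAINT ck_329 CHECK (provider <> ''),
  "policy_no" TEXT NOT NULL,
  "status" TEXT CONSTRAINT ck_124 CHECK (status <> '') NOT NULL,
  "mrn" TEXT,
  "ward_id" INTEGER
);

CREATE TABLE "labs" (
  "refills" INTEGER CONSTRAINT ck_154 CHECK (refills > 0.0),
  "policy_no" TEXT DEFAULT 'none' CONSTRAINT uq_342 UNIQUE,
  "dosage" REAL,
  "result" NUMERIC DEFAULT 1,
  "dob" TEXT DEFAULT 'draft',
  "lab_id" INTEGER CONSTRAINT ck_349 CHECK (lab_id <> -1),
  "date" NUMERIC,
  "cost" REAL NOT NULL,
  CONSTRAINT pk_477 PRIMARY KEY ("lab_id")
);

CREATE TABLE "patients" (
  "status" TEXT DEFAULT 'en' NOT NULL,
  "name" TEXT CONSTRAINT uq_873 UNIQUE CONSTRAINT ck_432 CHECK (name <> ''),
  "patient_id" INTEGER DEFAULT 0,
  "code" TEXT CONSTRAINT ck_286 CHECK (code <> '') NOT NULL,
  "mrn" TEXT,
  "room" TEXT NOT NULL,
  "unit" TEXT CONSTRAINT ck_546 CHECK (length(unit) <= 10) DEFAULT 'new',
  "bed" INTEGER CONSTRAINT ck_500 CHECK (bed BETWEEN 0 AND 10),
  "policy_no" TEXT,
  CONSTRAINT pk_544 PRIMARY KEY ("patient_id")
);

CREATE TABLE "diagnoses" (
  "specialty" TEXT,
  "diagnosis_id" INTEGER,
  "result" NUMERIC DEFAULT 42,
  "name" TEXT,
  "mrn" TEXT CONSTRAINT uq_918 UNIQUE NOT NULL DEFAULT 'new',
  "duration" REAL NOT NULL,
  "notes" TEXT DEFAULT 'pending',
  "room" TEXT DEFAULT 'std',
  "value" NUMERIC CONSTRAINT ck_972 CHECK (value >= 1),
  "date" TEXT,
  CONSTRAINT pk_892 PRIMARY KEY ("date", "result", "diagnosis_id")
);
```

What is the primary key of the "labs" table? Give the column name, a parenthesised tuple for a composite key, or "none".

lab_id is declared PRIMARY KEY as a table-level PRIMARY KEY clause.

lab_id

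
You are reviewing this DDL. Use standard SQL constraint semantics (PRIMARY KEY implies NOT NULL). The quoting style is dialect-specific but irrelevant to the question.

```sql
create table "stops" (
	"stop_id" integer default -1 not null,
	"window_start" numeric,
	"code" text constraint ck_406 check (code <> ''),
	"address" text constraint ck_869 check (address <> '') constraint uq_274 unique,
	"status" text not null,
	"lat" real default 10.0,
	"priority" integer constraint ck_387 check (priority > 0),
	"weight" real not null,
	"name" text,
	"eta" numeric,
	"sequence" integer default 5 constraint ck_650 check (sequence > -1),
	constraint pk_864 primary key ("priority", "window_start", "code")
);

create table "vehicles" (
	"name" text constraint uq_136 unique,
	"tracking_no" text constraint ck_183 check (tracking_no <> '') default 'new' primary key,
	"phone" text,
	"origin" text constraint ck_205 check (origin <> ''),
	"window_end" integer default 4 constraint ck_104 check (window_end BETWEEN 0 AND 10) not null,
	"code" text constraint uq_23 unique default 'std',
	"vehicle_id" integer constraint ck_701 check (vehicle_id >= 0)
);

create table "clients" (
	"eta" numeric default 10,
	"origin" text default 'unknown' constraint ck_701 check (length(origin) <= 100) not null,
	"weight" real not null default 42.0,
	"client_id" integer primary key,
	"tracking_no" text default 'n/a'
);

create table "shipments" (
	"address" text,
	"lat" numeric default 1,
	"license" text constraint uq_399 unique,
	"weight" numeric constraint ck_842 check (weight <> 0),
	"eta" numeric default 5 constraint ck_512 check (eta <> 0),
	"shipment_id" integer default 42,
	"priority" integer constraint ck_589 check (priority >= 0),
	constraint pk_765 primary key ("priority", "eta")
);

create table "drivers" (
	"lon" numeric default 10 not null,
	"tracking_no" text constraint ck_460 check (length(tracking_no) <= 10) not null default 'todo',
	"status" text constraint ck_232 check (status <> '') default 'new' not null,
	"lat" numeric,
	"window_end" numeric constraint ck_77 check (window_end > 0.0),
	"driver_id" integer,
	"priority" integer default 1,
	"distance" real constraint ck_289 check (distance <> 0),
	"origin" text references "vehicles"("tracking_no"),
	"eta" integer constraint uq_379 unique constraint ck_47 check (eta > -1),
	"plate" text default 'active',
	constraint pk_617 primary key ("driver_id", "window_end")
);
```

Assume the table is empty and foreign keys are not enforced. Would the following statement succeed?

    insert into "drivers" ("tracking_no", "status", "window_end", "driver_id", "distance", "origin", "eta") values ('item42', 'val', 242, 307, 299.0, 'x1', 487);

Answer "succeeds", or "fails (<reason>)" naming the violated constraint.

NOT NULL columns: driver_id is supplied; lon defaults to 10; status is supplied; tracking_no is supplied; window_end is supplied.
CHECK constraints: 'item42' satisfies (length(tracking_no) <= 10); 'val' satisfies (status <> ''); 242 satisfies (window_end > 0.0); 299.0 satisfies (distance <> 0); 487 satisfies (eta > -1).
No constraint is violated.

succeeds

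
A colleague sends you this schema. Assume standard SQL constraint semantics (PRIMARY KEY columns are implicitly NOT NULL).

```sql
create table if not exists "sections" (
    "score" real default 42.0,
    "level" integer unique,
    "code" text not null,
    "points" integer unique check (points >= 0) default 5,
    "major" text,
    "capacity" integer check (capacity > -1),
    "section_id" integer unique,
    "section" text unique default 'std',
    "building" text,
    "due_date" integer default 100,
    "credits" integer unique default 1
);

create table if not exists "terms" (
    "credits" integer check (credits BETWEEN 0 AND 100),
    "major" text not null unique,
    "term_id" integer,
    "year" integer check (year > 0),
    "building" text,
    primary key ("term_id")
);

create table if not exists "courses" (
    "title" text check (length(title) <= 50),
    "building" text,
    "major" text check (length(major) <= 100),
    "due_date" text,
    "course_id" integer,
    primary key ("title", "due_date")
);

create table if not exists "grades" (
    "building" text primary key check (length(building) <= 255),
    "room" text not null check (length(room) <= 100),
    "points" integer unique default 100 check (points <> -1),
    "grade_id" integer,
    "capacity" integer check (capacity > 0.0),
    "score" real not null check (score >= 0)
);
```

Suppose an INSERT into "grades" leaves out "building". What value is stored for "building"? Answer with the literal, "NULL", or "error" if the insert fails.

error

building has no DEFAULT clause.
Omitting it would insert NULL, but it is part of the PRIMARY KEY, so the INSERT fails.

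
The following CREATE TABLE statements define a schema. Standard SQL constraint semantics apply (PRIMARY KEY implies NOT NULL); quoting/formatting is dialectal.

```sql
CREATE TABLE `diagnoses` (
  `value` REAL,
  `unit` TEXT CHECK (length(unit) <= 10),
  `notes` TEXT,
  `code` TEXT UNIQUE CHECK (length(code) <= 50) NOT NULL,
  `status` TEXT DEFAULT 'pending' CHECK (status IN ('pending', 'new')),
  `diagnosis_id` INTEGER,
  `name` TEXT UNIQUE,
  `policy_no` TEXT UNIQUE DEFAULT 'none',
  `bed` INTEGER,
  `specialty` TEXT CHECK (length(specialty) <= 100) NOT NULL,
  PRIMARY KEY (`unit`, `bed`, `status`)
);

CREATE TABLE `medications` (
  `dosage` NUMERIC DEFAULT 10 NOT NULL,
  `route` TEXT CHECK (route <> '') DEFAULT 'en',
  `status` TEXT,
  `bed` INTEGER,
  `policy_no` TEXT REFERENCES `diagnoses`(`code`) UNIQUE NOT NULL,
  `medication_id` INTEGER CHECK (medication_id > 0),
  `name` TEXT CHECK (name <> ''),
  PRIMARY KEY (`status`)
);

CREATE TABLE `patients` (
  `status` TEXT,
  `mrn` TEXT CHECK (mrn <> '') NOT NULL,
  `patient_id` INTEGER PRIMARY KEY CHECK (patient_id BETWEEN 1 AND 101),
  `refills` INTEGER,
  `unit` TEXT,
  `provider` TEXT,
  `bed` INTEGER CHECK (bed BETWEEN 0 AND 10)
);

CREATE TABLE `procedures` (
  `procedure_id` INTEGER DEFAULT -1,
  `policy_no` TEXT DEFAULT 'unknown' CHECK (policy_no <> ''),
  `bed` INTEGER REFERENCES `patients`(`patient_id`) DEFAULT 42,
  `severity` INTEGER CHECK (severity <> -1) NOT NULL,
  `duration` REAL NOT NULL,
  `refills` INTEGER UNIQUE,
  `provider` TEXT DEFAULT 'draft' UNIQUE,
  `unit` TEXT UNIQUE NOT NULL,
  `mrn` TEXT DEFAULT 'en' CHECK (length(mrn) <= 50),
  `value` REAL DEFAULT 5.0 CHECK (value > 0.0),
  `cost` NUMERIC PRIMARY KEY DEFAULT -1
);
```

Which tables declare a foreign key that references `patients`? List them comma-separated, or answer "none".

procedures

- procedures.bed references patients(patient_id).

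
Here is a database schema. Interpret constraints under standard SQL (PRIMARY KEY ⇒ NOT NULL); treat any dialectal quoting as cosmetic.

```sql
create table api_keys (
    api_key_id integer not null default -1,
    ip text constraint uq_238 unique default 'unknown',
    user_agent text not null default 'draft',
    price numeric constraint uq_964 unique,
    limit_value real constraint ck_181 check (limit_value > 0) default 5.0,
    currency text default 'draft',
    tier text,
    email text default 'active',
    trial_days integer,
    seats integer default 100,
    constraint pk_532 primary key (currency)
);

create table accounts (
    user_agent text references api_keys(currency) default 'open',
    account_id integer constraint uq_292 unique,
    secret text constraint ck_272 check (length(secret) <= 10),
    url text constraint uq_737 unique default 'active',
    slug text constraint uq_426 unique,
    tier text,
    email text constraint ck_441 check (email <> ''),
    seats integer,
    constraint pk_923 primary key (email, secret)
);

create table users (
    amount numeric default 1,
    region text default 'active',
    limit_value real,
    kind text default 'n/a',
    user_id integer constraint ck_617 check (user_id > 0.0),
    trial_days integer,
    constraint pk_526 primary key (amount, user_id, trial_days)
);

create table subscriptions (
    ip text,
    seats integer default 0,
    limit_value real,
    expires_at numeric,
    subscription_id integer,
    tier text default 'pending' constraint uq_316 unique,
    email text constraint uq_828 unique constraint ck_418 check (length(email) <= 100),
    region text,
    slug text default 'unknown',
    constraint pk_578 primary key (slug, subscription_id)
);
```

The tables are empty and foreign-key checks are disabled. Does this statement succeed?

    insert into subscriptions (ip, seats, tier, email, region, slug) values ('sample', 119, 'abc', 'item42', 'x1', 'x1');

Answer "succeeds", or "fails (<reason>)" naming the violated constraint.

subscription_id is omitted from the column list and has no DEFAULT, so it would receive NULL.
But subscription_id is part of the PRIMARY KEY (implied NOT NULL).

fails (NOT NULL on subscription_id)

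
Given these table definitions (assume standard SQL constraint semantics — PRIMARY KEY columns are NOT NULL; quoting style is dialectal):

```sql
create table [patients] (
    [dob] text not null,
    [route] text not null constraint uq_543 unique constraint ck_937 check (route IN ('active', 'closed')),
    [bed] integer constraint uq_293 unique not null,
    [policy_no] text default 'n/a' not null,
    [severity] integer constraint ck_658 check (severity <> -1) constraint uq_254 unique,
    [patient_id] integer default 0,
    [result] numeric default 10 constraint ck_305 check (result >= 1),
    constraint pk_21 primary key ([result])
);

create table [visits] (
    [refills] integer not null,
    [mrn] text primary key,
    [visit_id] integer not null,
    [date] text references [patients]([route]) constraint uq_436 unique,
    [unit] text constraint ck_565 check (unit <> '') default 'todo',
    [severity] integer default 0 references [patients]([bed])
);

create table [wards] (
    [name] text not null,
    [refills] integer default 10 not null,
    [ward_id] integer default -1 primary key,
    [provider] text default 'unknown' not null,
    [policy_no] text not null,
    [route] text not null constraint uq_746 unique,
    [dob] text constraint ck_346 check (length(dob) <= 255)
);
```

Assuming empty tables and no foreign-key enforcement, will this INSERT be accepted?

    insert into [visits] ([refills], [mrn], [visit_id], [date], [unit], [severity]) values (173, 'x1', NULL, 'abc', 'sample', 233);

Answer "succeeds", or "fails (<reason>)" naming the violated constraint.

visit_id is explicitly set to NULL, but visit_id is declared NOT NULL.

fails (NOT NULL on visit_id)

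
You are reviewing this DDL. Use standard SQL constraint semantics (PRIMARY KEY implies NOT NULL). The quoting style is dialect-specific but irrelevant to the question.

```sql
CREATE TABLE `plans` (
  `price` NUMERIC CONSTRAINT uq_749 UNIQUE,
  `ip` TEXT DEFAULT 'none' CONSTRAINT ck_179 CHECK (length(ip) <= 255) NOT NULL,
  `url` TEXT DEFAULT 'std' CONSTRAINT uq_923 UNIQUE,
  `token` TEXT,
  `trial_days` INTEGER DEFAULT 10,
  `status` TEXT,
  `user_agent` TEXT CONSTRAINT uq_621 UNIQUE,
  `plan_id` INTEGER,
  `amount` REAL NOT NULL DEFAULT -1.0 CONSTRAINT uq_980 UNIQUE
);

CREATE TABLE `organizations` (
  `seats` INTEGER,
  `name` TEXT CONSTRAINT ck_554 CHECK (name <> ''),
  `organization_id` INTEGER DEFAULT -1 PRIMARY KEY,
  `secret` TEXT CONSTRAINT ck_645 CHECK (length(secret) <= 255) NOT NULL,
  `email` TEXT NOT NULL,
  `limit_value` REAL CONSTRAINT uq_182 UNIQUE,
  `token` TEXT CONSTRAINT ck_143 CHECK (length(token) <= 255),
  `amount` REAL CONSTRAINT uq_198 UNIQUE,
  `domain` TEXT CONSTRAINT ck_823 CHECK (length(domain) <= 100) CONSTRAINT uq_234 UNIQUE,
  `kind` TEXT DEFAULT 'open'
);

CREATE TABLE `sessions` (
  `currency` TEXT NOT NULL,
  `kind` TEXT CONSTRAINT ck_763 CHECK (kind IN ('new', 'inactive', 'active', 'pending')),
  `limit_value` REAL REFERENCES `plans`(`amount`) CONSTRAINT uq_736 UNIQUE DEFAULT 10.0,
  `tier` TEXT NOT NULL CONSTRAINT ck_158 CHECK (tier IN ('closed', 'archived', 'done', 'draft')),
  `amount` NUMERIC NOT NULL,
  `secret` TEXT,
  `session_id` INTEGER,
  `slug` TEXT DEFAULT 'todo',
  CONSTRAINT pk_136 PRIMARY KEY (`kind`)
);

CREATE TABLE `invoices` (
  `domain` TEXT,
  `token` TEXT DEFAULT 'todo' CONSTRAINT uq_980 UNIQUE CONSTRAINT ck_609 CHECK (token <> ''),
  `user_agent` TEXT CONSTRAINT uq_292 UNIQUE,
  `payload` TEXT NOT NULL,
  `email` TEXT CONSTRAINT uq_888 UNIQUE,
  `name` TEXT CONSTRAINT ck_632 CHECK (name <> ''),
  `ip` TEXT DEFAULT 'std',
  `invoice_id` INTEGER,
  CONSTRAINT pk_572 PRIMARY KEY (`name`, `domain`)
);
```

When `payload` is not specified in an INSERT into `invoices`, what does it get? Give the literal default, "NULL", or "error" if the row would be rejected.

payload has no DEFAULT clause.
Omitting it would insert NULL, but it is declared NOT NULL, so the INSERT fails.

error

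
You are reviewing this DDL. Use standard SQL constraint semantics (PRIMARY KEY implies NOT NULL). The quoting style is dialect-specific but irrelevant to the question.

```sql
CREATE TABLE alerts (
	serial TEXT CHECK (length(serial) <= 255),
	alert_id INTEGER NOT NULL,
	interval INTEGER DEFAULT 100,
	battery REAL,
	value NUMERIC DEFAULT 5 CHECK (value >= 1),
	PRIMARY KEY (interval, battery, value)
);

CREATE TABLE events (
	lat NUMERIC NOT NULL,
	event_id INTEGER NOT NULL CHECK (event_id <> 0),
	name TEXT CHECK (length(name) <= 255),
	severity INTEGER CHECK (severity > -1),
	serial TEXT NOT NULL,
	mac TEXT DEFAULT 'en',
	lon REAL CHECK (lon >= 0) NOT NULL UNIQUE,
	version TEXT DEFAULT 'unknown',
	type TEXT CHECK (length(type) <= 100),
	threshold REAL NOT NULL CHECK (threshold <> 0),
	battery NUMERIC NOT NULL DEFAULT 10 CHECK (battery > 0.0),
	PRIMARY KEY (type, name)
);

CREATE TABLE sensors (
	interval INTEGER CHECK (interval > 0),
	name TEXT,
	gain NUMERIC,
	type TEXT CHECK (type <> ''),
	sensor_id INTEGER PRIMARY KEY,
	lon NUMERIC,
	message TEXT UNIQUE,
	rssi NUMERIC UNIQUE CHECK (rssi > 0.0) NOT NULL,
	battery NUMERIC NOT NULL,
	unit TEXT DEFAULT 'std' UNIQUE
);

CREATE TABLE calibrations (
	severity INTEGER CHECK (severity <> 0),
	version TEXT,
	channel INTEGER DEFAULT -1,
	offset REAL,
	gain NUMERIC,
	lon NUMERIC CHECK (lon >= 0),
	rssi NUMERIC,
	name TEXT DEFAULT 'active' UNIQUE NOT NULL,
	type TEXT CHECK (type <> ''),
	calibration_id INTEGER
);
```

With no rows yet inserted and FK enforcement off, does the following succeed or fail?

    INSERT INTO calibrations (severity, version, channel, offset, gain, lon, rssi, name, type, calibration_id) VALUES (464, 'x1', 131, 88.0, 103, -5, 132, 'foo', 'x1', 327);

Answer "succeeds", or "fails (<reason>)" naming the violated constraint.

The value -5 for lon violates CHECK (lon >= 0).

fails (CHECK on lon)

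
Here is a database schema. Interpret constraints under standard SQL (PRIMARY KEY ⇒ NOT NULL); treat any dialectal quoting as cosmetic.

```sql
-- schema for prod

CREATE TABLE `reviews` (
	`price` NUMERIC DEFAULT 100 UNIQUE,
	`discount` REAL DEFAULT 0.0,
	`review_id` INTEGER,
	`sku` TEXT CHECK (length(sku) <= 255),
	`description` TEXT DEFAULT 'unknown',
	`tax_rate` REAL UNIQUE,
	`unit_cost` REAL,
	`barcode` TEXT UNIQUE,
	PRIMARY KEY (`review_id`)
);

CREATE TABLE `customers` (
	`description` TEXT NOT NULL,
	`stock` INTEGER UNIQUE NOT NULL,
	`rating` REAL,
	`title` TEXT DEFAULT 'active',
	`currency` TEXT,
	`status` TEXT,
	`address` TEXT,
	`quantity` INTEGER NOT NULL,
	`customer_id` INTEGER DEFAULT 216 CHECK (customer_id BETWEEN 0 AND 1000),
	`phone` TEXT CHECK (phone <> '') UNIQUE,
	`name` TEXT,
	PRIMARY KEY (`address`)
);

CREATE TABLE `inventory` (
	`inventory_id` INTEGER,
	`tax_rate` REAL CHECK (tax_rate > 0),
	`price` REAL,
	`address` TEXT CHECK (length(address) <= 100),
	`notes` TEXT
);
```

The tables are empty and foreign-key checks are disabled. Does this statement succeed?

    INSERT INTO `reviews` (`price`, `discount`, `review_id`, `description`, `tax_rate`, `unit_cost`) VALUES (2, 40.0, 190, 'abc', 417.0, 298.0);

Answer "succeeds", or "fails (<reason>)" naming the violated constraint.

succeeds

NOT NULL columns: review_id is supplied.
No constraint is violated.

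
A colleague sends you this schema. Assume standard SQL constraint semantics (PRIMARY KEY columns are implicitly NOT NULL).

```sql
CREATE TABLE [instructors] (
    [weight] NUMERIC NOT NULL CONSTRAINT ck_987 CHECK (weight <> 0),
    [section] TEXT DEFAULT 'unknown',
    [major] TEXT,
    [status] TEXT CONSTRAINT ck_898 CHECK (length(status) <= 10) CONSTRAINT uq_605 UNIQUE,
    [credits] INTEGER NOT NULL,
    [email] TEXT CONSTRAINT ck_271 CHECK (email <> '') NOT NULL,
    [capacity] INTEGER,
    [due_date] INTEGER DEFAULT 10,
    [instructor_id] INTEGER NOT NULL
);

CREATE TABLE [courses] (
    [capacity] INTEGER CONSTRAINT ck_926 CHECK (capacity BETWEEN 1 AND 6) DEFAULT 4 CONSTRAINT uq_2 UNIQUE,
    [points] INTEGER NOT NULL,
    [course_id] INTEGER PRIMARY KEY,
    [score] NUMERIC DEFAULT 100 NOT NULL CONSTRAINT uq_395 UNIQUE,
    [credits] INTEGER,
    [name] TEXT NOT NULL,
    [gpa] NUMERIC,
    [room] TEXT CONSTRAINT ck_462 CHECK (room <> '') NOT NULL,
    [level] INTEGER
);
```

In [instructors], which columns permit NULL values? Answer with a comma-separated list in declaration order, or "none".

section, major, status, capacity, due_date

- weight: declared NOT NULL → not nullable.
- section: DEFAULT only fills an omitted column; an explicit NULL is still allowed → nullable.
- major: no NOT NULL constraint applies → nullable.
- status: CHECK does not forbid NULL (a CHECK constraint passes when its expression is NULL) → nullable.
- credits: declared NOT NULL → not nullable.
- email: declared NOT NULL → not nullable.
- capacity: no NOT NULL constraint applies → nullable.
- due_date: DEFAULT only fills an omitted column; an explicit NULL is still allowed → nullable.
- instructor_id: declared NOT NULL → not nullable.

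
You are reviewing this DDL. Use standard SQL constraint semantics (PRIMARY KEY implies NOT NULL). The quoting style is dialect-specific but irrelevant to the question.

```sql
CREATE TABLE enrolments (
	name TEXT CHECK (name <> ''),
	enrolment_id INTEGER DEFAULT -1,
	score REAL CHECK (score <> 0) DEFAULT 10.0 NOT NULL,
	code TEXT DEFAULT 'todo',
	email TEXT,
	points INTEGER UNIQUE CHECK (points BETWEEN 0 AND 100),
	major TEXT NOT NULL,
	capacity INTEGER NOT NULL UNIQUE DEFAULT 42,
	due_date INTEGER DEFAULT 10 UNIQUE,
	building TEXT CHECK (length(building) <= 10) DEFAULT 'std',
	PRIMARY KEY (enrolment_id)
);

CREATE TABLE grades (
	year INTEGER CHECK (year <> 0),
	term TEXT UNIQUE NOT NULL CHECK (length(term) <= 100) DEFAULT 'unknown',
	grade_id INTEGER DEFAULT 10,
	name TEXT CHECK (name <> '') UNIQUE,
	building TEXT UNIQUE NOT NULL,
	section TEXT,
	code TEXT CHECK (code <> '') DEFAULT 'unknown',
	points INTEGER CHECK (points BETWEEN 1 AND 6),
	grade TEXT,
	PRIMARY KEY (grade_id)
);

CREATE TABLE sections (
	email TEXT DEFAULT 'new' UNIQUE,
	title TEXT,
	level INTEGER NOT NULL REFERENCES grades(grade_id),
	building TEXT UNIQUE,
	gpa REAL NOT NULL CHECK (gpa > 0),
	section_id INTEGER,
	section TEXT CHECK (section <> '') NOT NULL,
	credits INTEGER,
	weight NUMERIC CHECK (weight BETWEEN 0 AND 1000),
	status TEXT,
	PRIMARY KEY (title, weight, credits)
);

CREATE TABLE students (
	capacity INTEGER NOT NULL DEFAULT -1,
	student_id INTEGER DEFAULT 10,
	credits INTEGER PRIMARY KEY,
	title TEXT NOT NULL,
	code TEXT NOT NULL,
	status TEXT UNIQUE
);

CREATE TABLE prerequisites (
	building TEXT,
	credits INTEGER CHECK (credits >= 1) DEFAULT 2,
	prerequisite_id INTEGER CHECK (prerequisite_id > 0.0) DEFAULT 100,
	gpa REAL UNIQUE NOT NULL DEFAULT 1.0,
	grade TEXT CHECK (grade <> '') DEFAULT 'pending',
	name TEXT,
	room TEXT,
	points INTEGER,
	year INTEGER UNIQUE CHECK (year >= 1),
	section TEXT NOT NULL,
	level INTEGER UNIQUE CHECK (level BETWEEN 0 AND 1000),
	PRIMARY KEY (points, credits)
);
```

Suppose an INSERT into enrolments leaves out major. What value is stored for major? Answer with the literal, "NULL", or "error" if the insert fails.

major has no DEFAULT clause.
Omitting it would insert NULL, but it is declared NOT NULL, so the INSERT fails.

error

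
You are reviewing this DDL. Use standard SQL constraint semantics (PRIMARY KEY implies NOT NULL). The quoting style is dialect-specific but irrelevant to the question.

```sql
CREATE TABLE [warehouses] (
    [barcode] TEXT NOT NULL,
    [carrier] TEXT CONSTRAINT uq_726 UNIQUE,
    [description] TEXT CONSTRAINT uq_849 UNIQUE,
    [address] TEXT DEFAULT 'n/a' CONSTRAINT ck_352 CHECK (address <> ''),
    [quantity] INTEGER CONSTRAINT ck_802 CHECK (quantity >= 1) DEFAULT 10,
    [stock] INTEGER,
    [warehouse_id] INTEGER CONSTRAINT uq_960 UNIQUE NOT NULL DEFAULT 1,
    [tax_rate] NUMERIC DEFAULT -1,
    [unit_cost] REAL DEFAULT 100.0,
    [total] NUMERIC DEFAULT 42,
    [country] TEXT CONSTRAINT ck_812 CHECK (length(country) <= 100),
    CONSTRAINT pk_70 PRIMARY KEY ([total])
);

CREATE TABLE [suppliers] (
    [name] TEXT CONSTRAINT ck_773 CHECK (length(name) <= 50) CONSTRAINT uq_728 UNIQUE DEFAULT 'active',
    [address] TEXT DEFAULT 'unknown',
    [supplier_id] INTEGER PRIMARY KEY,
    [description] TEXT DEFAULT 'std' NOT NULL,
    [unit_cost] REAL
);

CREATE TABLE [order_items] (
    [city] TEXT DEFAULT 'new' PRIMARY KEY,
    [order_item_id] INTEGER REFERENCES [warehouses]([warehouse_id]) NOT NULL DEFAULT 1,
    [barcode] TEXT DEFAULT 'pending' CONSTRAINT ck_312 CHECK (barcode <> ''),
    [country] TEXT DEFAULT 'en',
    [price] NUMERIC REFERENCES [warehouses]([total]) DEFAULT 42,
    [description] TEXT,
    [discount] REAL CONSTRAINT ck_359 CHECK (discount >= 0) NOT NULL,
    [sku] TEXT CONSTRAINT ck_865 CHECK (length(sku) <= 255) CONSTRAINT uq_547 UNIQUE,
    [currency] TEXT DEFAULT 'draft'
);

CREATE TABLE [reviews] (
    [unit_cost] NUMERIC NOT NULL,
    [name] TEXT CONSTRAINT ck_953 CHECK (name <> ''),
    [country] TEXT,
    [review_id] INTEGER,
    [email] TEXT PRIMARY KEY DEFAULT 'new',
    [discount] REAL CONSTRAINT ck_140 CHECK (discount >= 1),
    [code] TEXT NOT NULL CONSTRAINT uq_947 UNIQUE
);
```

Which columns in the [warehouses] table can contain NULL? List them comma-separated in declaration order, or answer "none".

- barcode: declared NOT NULL → not nullable.
- carrier: UNIQUE does not imply NOT NULL → nullable.
- description: UNIQUE does not imply NOT NULL → nullable.
- address: CHECK does not forbid NULL (a CHECK constraint passes when its expression is NULL) → nullable.
- quantity: CHECK does not forbid NULL (a CHECK constraint passes when its expression is NULL) → nullable.
- stock: no NOT NULL constraint applies → nullable.
- warehouse_id: declared NOT NULL → not nullable.
- tax_rate: DEFAULT only fills an omitted column; an explicit NULL is still allowed → nullable.
- unit_cost: DEFAULT only fills an omitted column; an explicit NULL is still allowed → nullable.
- total: part of the PRIMARY KEY, which implies NOT NULL → not nullable.
- country: CHECK does not forbid NULL (a CHECK constraint passes when its expression is NULL) → nullable.

carrier, description, address, quantity, stock, tax_rate, unit_cost, country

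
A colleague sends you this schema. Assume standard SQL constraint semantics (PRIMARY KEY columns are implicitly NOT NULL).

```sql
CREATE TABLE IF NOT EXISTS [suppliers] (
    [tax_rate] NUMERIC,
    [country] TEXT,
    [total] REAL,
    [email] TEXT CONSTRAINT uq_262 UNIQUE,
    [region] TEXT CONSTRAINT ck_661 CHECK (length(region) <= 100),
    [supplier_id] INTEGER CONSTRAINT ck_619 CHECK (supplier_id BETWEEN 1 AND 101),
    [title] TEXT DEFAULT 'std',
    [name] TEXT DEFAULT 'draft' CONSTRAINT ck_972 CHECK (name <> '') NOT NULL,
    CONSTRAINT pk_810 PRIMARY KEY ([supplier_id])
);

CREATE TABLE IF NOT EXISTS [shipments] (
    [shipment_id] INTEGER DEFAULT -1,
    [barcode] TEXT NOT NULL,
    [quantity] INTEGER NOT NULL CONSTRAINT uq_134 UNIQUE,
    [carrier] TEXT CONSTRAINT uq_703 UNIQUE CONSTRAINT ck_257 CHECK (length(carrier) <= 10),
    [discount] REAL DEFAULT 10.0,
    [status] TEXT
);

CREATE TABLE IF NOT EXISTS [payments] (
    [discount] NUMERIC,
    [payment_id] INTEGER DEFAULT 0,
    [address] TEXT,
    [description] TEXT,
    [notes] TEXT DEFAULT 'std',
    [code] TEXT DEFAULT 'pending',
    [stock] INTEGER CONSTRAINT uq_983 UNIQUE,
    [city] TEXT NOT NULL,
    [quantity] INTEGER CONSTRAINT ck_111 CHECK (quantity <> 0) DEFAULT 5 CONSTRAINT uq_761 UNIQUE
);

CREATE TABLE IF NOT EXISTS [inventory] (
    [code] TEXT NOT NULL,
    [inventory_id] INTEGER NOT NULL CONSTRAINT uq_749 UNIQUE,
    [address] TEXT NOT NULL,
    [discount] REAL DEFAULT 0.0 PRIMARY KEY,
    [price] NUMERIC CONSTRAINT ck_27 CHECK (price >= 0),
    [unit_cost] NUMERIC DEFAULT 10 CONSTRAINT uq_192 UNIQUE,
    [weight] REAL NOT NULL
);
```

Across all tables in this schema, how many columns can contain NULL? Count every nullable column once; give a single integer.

20

suppliers: 6 nullable (tax_rate, country, total, email, region, title — PK (supplier_id) and explicit NOT NULL columns excluded).
shipments: 4 nullable (shipment_id, carrier, discount, status — PK none and explicit NOT NULL columns excluded).
payments: 8 nullable (discount, payment_id, address, description, notes, code, stock, quantity — PK none and explicit NOT NULL columns excluded).
inventory: 2 nullable (price, unit_cost — PK (discount) and explicit NOT NULL columns excluded).
Total: 6 + 4 + 8 + 2 = 20.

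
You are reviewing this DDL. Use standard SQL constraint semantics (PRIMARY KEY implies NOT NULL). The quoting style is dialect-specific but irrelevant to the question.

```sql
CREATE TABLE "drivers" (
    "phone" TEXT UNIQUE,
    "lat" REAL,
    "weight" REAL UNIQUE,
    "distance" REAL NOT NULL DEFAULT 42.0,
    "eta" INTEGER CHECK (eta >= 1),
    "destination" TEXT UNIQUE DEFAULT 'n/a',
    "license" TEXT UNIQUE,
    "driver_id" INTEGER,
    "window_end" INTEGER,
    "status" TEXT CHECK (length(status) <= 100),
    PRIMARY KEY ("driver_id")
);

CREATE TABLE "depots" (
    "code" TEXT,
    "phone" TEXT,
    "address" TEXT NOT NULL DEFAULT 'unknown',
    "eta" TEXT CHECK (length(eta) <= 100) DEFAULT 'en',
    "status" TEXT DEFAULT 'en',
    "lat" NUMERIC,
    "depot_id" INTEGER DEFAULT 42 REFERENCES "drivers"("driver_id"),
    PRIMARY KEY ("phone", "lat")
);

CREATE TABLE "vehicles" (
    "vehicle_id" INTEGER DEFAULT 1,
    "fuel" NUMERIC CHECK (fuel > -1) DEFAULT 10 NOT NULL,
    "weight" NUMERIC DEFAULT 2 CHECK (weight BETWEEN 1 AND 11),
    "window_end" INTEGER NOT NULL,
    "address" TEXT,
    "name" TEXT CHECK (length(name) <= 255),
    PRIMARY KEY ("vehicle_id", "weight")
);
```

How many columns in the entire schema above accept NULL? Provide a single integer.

drivers: 8 nullable (phone, lat, weight, eta, destination, license, window_end, status — PK (driver_id) and explicit NOT NULL columns excluded).
depots: 4 nullable (code, eta, status, depot_id — PK (phone, lat) and explicit NOT NULL columns excluded).
vehicles: 2 nullable (address, name — PK (vehicle_id, weight) and explicit NOT NULL columns excluded).
Total: 8 + 4 + 2 = 14.

14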